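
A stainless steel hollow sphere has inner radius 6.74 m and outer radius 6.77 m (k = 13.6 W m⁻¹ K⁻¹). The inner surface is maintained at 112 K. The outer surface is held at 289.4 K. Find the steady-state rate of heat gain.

Q = 4.61×10^7 W

Q = 4πk·ΔT/(1/r₁ − 1/r₂) = 4π × 13.6 × 177.4 / (1/6.74 − 1/6.77) = 4.61×10^7 W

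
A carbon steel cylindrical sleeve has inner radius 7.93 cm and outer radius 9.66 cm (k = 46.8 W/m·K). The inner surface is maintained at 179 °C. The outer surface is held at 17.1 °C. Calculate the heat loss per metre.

Q' = 241 kW/m

Q' = 2πk·ΔT/ln(r₂/r₁) = 2π × 46.8 × 161.9 / ln(0.0966/0.0793) = 2.41×10^5 W/m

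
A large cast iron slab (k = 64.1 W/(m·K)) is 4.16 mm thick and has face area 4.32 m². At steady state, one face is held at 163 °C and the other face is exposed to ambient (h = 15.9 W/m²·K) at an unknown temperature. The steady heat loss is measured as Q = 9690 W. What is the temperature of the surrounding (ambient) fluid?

Sum the resistances:
  R_cast iron = L/(kA) = 0.00416/(64.1·4.32) = 1.502×10^-5 K/W
  R_conv,out = 1/(hA) = 1/(15.9·4.32) = 0.01456 K/W
ΣR = 0.01457 K/W
ΔT = Q·ΣR = 9690 × 0.01457 = 141.2 K
Heat flows outward, so T_out = T_in − ΔT = 163 − 141.2 = 21.8 °C

T_out = 21.8 °C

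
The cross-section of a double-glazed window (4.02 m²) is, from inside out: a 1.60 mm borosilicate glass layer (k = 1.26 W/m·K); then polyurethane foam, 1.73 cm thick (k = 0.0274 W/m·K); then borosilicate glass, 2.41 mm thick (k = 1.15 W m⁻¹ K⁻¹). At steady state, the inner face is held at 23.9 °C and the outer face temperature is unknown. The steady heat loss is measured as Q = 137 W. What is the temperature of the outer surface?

T_out = 2.27 °C

Sum the resistances:
  R_borosilicate glass = L/(kA) = 0.00160/(1.26·4.02) = 3.159×10^-4 K/W
  R_polyurethane foam = L/(kA) = 0.0173/(0.0274·4.02) = 0.1571 K/W
  R_borosilicate glass = L/(kA) = 0.00241/(1.15·4.02) = 5.213×10^-4 K/W
ΣR = 0.1579 K/W
ΔT = Q·ΣR = 137 × 0.1579 = 21.63 K
Heat flows outward, so T_out = T_in − ΔT = 23.9 − 21.63 = 2.27 °C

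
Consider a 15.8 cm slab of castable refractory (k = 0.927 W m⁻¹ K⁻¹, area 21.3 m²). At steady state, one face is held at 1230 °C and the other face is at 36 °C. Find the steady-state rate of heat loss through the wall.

Q = kA·ΔT/L = 0.927 × 21.3 × |1230 °C − 36 °C| / 0.158 = 1.49×10^5 W

Q = 149 kW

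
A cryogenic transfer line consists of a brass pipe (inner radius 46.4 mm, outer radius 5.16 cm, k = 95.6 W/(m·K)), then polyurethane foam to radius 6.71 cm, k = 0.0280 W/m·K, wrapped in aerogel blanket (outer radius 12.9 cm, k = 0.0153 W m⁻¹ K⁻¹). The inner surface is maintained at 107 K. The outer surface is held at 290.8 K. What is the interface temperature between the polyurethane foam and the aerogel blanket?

T = 140 K

Treat each layer as a resistance in series:
  R'_brass = ln(0.0516/0.0464)/(2πk) = 0.1062/(2π·95.6) = 1.768×10^-4 m·K/W
  R'_polyurethane foam = ln(0.0671/0.0516)/(2πk) = 0.2627/(2π·0.0280) = 1.493 m·K/W
  R'_aerogel blanket = ln(0.129/0.0671)/(2πk) = 0.6536/(2π·0.0153) = 6.799 m·K/W
ΣR = 1.768×10^-4 + 1.493 + 6.799 = 8.292 m·K/W
Q' = ΔT/ΣR = (107 K − 290.8 K)/8.292 = -22.17 W/m
From the inner boundary to the polyurethane foam/aerogel blanket interface, ΣR_partial = 1.493 m·K/W.
T_interface = T_in − Q'·ΣR_partial = 107 K − (-22.17)(1.493) = 140 K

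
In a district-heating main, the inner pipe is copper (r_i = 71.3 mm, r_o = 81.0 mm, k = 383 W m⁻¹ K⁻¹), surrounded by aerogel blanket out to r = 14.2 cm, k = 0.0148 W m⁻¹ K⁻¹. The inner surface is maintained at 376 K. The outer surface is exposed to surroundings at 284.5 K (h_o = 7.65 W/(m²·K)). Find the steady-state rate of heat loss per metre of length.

Q' = 14.8 W/m

Resistance network (inner→outer):
  R'_copper = ln(0.0810/0.0713)/(2πk) = 0.1276/(2π·383) = 5.300×10^-5 m·K/W
  R'_aerogel blanket = ln(0.142/0.0810)/(2πk) = 0.5614/(2π·0.0148) = 6.037 m·K/W
  R'_conv,out = 1/(2πr h) = 1/(2π·0.142·7.65) = 0.1465 m·K/W
ΣR = 5.300×10^-5 + 6.037 + 0.1465 = 6.184 m·K/W
Q' = ΔT/ΣR = (376 K − 284.5 K)/6.184 = 14.8 W/m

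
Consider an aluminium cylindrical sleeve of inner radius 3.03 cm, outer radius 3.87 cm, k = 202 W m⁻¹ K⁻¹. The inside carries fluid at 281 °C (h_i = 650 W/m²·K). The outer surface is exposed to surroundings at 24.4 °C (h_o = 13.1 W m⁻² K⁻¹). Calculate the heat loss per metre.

Treat each layer as a resistance in series:
  R'_conv,in = 1/(2πr h) = 1/(2π·0.0303·650) = 0.008081 m·K/W
  R'_aluminium = ln(0.0387/0.0303)/(2πk) = 0.2447/(2π·202) = 1.928×10^-4 m·K/W
  R'_conv,out = 1/(2πr h) = 1/(2π·0.0387·13.1) = 0.3139 m·K/W
ΣR = 0.008081 + 1.928×10^-4 + 0.3139 = 0.3222 m·K/W
Q' = ΔT/ΣR = (281 °C − 24.4 °C)/0.3222 = 796 W/m

Q' = 796 W/m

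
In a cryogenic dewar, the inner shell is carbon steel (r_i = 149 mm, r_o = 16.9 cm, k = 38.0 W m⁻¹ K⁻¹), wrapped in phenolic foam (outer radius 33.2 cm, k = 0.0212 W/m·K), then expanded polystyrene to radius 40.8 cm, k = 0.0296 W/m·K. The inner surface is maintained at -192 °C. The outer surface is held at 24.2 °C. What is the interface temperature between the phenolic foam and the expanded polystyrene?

Series thermal resistances, inner to outer:
  R_carbon steel = (1/0.149 − 1/0.169)/(4πk) = 0.7942/(4π·38.0) = 0.001663 K/W
  R_phenolic foam = (1/0.169 − 1/0.332)/(4πk) = 2.905/(4π·0.0212) = 10.90 K/W
  R_expanded polystyrene = (1/0.332 − 1/0.408)/(4πk) = 0.5611/(4π·0.0296) = 1.508 K/W
ΣR = 0.001663 + 10.90 + 1.508 = 12.41 K/W
Q = ΔT/ΣR = (-192 °C − 24.2 °C)/12.41 = -17.42 W
From the inner boundary to the phenolic foam/expanded polystyrene interface, ΣR_partial = 10.90 K/W.
T_interface = T_in − Q·ΣR_partial = -192 °C − (-17.42)(10.90) = -2.1 °C

T = -2.1 °C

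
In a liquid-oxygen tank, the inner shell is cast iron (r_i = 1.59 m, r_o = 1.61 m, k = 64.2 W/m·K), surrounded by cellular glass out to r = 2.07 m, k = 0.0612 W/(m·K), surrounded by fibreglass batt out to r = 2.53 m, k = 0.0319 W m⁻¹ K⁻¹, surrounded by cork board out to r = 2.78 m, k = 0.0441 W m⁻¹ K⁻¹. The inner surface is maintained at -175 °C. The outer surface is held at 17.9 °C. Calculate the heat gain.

Q = 417 W

Treat each layer as a resistance in series:
  R_cast iron = (1/1.59 − 1/1.61)/(4πk) = 0.007813/(4π·64.2) = 9.684×10^-6 K/W
  R_cellular glass = (1/1.61 − 1/2.07)/(4πk) = 0.1380/(4π·0.0612) = 0.1795 K/W
  R_fibreglass batt = (1/2.07 − 1/2.53)/(4πk) = 0.08783/(4π·0.0319) = 0.2191 K/W
  R_cork board = (1/2.53 − 1/2.78)/(4πk) = 0.03554/(4π·0.0441) = 0.06414 K/W
ΣR = 9.684×10^-6 + 0.1795 + 0.2191 + 0.06414 = 0.4627 K/W
Q = ΔT/ΣR = (-175 °C − 17.9 °C)/0.4627 = -417 W
(Negative Q ⇒ heat flows inward; heat gain = 417 W.)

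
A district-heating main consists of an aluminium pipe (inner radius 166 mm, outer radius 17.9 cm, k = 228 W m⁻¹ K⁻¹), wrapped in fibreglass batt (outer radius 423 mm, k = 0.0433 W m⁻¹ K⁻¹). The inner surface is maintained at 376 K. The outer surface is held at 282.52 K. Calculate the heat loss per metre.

Treat each layer as a resistance in series:
  R'_aluminium = ln(0.179/0.166)/(2πk) = 0.07540/(2π·228) = 5.263×10^-5 m·K/W
  R'_fibreglass batt = ln(0.423/0.179)/(2πk) = 0.8600/(2π·0.0433) = 3.161 m·K/W
ΣR = 5.263×10^-5 + 3.161 = 3.161 m·K/W
Q' = ΔT/ΣR = (376 K − 282.52 K)/3.161 = 29.6 W/m

Q' = 29.6 W/m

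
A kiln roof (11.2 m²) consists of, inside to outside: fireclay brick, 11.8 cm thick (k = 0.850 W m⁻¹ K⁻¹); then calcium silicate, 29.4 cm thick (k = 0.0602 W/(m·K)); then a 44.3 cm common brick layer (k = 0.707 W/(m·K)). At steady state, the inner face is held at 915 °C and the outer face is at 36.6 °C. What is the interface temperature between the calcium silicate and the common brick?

Treat each layer as a resistance in series:
  R_fireclay brick = L/(kA) = 0.118/(0.850·11.2) = 0.01239 K/W
  R_calcium silicate = L/(kA) = 0.294/(0.0602·11.2) = 0.4360 K/W
  R_common brick = L/(kA) = 0.443/(0.707·11.2) = 0.05595 K/W
ΣR = 0.01239 + 0.4360 + 0.05595 = 0.5043 K/W
Q = ΔT/ΣR = (915 °C − 36.6 °C)/0.5043 = 1742 W
From the inner boundary to the calcium silicate/common brick interface, ΣR_partial = 0.4484 K/W.
T_interface = T_in − Q·ΣR_partial = 915 °C − (1742)(0.4484) = 134 °C

T = 134 °C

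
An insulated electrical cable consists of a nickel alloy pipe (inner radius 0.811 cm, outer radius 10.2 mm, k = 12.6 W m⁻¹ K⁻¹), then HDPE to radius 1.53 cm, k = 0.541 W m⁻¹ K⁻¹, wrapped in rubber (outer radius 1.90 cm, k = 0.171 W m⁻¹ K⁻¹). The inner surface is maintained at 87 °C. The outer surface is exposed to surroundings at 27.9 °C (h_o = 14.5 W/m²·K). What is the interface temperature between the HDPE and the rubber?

Treat each layer as a resistance in series:
  R'_nickel alloy = ln(0.0102/0.00811)/(2πk) = 0.2293/(2π·12.6) = 0.002896 m·K/W
  R'_HDPE = ln(0.0153/0.0102)/(2πk) = 0.4055/(2π·0.541) = 0.1193 m·K/W
  R'_rubber = ln(0.0190/0.0153)/(2πk) = 0.2166/(2π·0.171) = 0.2016 m·K/W
  R'_conv,out = 1/(2πr h) = 1/(2π·0.0190·14.5) = 0.5777 m·K/W
ΣR = 0.002896 + 0.1193 + 0.2016 + 0.5777 = 0.9015 m·K/W
Q' = ΔT/ΣR = (87 °C − 27.9 °C)/0.9015 = 65.56 W/m
From the inner boundary to the HDPE/rubber interface, ΣR_partial = 0.1222 m·K/W.
T_interface = T_in − Q'·ΣR_partial = 87 °C − (65.56)(0.1222) = 79.0 °C

T = 79.0 °C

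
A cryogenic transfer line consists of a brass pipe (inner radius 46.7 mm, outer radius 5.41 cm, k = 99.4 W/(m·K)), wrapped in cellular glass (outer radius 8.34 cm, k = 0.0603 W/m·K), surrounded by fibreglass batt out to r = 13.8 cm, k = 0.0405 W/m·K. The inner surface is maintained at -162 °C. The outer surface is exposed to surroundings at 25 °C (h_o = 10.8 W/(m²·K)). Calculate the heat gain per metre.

Q' = 57.9 W/m

Resistance network (inner→outer):
  R'_brass = ln(0.0541/0.0467)/(2πk) = 0.1471/(2π·99.4) = 2.355×10^-4 m·K/W
  R'_cellular glass = ln(0.0834/0.0541)/(2πk) = 0.4328/(2π·0.0603) = 1.142 m·K/W
  R'_fibreglass batt = ln(0.138/0.0834)/(2πk) = 0.5036/(2π·0.0405) = 1.979 m·K/W
  R'_conv,out = 1/(2πr h) = 1/(2π·0.138·10.8) = 0.1068 m·K/W
ΣR = 2.355×10^-4 + 1.142 + 1.979 + 0.1068 = 3.228 m·K/W
Q' = ΔT/ΣR = (-162 °C − 25 °C)/3.228 = -57.9 W/m
(Negative Q' ⇒ heat flows inward; heat gain = 57.9 W/m.)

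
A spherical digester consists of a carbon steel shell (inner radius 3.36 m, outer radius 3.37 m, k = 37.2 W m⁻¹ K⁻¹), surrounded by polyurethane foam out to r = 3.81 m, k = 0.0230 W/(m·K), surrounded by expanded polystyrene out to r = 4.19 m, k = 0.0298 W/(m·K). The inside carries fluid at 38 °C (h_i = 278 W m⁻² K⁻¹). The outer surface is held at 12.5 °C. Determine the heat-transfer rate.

Q = 140 W

Series thermal resistances, inner to outer:
  R_conv,in = 1/(4πr²h) = 1/(4π·3.36²·278) = 2.536×10^-5 K/W
  R_carbon steel = (1/3.36 − 1/3.37)/(4πk) = 8.831×10^-4/(4π·37.2) = 1.889×10^-6 K/W
  R_polyurethane foam = (1/3.37 − 1/3.81)/(4πk) = 0.03427/(4π·0.0230) = 0.1186 K/W
  R_expanded polystyrene = (1/3.81 − 1/4.19)/(4πk) = 0.02380/(4π·0.0298) = 0.06357 K/W
ΣR = 2.536×10^-5 + 1.889×10^-6 + 0.1186 + 0.06357 = 0.1822 K/W
Q = ΔT/ΣR = (38 °C − 12.5 °C)/0.1822 = 140 W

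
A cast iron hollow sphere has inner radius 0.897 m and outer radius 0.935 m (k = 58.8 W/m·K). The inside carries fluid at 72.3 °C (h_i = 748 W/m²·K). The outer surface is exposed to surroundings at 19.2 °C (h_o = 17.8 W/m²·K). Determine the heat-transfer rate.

Q = 10.0 kW

Resistance network (inner→outer):
  R_conv,in = 1/(4πr²h) = 1/(4π·0.897²·748) = 1.322×10^-4 K/W
  R_cast iron = (1/0.897 − 1/0.935)/(4πk) = 0.04531/(4π·58.8) = 6.132×10^-5 K/W
  R_conv,out = 1/(4πr²h) = 1/(4π·0.935²·17.8) = 0.005114 K/W
ΣR = 1.322×10^-4 + 6.132×10^-5 + 0.005114 = 0.005308 K/W
Q = ΔT/ΣR = (72.3 °C − 19.2 °C)/0.005308 = 10000 W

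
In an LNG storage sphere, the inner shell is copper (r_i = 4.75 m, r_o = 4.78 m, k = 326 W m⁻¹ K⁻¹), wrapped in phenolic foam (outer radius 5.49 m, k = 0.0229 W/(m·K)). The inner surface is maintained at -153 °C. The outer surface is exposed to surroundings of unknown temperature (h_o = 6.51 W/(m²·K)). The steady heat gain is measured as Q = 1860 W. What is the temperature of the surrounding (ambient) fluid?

T_out = 22.6 °C

Sum the resistances:
  R_copper = (1/4.75 − 1/4.78)/(4πk) = 0.001321/(4π·326) = 3.225×10^-7 K/W
  R_phenolic foam = (1/4.78 − 1/5.49)/(4πk) = 0.02706/(4π·0.0229) = 0.09402 K/W
  R_conv,out = 1/(4πr²h) = 1/(4π·5.49²·6.51) = 4.056×10^-4 K/W
ΣR = 0.09442 K/W
ΔT = Q·ΣR = 1860 × 0.09442 = 175.6 K
Heat flows inward, so T_out = T_in + ΔT = -153 + 175.6 = 22.6 °C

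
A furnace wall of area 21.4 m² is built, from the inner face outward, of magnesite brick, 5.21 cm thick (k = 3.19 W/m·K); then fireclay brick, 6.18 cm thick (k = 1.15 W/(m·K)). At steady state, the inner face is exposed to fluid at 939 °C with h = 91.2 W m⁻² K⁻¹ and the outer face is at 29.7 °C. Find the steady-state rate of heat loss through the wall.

Series thermal resistances, inner to outer:
  R_conv,in = 1/(hA) = 1/(91.2·21.4) = 5.124×10^-4 K/W
  R_magnesite brick = L/(kA) = 0.0521/(3.19·21.4) = 7.632×10^-4 K/W
  R_fireclay brick = L/(kA) = 0.0618/(1.15·21.4) = 0.002511 K/W
ΣR = 5.124×10^-4 + 7.632×10^-4 + 0.002511 = 0.003787 K/W
Q = ΔT/ΣR = (939 °C − 29.7 °C)/0.003787 = 2.40×10^5 W

Q = 240 kW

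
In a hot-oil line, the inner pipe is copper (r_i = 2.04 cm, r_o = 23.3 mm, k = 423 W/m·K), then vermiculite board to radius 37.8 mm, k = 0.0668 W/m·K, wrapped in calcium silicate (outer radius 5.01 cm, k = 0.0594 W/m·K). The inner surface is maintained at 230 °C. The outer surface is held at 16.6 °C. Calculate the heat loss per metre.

Treat each layer as a resistance in series:
  R'_copper = ln(0.0233/0.0204)/(2πk) = 0.1329/(2π·423) = 5.001×10^-5 m·K/W
  R'_vermiculite board = ln(0.0378/0.0233)/(2πk) = 0.4839/(2π·0.0668) = 1.153 m·K/W
  R'_calcium silicate = ln(0.0501/0.0378)/(2πk) = 0.2817/(2π·0.0594) = 0.7548 m·K/W
ΣR = 5.001×10^-5 + 1.153 + 0.7548 = 1.908 m·K/W
Q' = ΔT/ΣR = (230 °C − 16.6 °C)/1.908 = 112 W/m

Q' = 112 W/m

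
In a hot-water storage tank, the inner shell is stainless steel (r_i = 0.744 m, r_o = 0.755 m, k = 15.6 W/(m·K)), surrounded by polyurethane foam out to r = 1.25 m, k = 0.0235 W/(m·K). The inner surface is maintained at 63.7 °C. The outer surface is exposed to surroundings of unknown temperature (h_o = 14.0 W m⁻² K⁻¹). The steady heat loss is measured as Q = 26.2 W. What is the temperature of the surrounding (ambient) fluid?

T_out = 17.1 °C

Series resistances:
  R_stainless steel = (1/0.744 − 1/0.755)/(4πk) = 0.01958/(4π·15.6) = 9.989×10^-5 K/W
  R_polyurethane foam = (1/0.755 − 1/1.25)/(4πk) = 0.5245/(4π·0.0235) = 1.776 K/W
  R_conv,out = 1/(4πr²h) = 1/(4π·1.25²·14.0) = 0.003638 K/W
ΣR = 1.780 K/W
ΔT = Q·ΣR = 26.2 × 1.780 = 46.64 K
Heat flows outward, so T_out = T_in − ΔT = 63.7 − 46.64 = 17.1 °C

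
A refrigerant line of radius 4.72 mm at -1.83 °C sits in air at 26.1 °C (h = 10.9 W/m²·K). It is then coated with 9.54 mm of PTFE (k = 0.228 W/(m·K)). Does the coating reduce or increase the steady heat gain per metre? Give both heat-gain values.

Critical radius for a cylinder: r_cr = k/h = 0.0209 m = 2.09 cm.
Outer radius after coating: r₂ = 0.00472 + 0.00954 = 0.01426 m.
Since r₁ < r_cr and r₂ ≤ r_cr, the coating moves toward the maximum at r_cr — heat gain rises.
Bare: R = 1/(2πr₁h) = 3.094 m·K/W; Q = 27.93/3.094 = 9.03 W/m.
Coated: R = R_cond + R_conv = 1.796 m·K/W; Q = 27.93/1.796 = 15.6 W/m.

increases: 9.03 → 15.6 W/m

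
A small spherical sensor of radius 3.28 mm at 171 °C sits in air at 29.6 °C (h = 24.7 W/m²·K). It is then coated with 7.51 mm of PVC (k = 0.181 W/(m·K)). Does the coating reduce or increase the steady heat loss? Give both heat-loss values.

Critical radius for a sphere: r_cr = 2k/h = 0.0147 m = 1.47 cm.
Outer radius after coating: r₂ = 0.00328 + 0.00751 = 0.01079 m.
Since r₁ < r_cr and r₂ ≤ r_cr, the coating moves toward the maximum at r_cr — heat loss rises.
Bare: R = 1/(4πr₁²h) = 299.5 K/W; Q = 141.4/299.5 = 0.472 W.
Coated: R = R_cond + R_conv = 121.0 K/W; Q = 141.4/121.0 = 1.17 W.

increases: 0.472 → 1.17 W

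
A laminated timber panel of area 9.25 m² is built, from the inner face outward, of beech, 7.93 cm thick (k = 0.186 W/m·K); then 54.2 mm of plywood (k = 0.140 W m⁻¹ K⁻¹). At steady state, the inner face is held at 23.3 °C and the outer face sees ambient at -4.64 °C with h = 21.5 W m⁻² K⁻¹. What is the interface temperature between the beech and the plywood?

Series thermal resistances, inner to outer:
  R_beech = L/(kA) = 0.0793/(0.186·9.25) = 0.04609 K/W
  R_plywood = L/(kA) = 0.0542/(0.140·9.25) = 0.04185 K/W
  R_conv,out = 1/(hA) = 1/(21.5·9.25) = 0.005028 K/W
ΣR = 0.04609 + 0.04185 + 0.005028 = 0.09297 K/W
Q = ΔT/ΣR = (23.3 °C − -4.64 °C)/0.09297 = 300.5 W
From the inner boundary to the beech/plywood interface, ΣR_partial = 0.04609 K/W.
T_interface = T_in − Q·ΣR_partial = 23.3 °C − (300.5)(0.04609) = 9.45 °C

T = 9.45 °C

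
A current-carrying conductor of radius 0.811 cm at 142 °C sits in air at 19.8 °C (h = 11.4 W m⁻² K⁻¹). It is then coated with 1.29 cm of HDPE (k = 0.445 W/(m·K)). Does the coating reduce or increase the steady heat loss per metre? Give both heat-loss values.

increases: 71.0 → 122 W/m

Critical radius for a cylinder: r_cr = k/h = 0.0390 m = 3.90 cm.
Outer radius after coating: r₂ = 0.00811 + 0.0129 = 0.02101 m.
Since r₁ < r_cr and r₂ ≤ r_cr, the coating moves toward the maximum at r_cr — heat loss rises.
Bare: R = 1/(2πr₁h) = 1.721 m·K/W; Q = 122.2/1.721 = 71.0 W/m.
Coated: R = R_cond + R_conv = 1.005 m·K/W; Q = 122.2/1.005 = 122 W/m.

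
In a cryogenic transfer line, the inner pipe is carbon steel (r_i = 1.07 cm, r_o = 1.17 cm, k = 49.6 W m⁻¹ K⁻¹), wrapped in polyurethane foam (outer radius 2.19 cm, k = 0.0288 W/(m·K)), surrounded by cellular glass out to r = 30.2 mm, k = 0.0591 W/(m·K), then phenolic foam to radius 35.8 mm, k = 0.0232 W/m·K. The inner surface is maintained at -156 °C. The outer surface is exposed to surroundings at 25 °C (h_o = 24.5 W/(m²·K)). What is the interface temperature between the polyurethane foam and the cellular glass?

T = -45.6 °C

Treat each layer as a resistance in series:
  R'_carbon steel = ln(0.0117/0.0107)/(2πk) = 0.08935/(2π·49.6) = 2.867×10^-4 m·K/W
  R'_polyurethane foam = ln(0.0219/0.0117)/(2πk) = 0.6269/(2π·0.0288) = 3.464 m·K/W
  R'_cellular glass = ln(0.0302/0.0219)/(2πk) = 0.3214/(2π·0.0591) = 0.8654 m·K/W
  R'_phenolic foam = ln(0.0358/0.0302)/(2πk) = 0.1701/(2π·0.0232) = 1.167 m·K/W
  R'_conv,out = 1/(2πr h) = 1/(2π·0.0358·24.5) = 0.1815 m·K/W
ΣR = 2.867×10^-4 + 3.464 + 0.8654 + 1.167 + 0.1815 = 5.678 m·K/W
Q' = ΔT/ΣR = (-156 °C − 25 °C)/5.678 = -31.88 W/m
From the inner boundary to the polyurethane foam/cellular glass interface, ΣR_partial = 3.464 m·K/W.
T_interface = T_in − Q'·ΣR_partial = -156 °C − (-31.88)(3.464) = -45.6 °C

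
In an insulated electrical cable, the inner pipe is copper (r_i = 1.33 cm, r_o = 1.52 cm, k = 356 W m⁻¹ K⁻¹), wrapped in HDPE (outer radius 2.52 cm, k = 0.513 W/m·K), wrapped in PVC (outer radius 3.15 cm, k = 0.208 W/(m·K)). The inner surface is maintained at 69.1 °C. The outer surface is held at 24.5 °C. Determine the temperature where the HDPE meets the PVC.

T = 47.7 °C

Series thermal resistances, inner to outer:
  R'_copper = ln(0.0152/0.0133)/(2πk) = 0.1335/(2π·356) = 5.970×10^-5 m·K/W
  R'_HDPE = ln(0.0252/0.0152)/(2πk) = 0.5055/(2π·0.513) = 0.1568 m·K/W
  R'_PVC = ln(0.0315/0.0252)/(2πk) = 0.2231/(2π·0.208) = 0.1707 m·K/W
ΣR = 5.970×10^-5 + 0.1568 + 0.1707 = 0.3276 m·K/W
Q' = ΔT/ΣR = (69.1 °C − 24.5 °C)/0.3276 = 136.1 W/m
From the inner boundary to the HDPE/PVC interface, ΣR_partial = 0.1569 m·K/W.
T_interface = T_in − Q'·ΣR_partial = 69.1 °C − (136.1)(0.1569) = 47.7 °C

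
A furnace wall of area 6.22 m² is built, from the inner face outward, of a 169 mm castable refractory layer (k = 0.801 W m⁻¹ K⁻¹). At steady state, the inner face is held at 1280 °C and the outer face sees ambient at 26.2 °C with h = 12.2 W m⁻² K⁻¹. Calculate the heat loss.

Series thermal resistances, inner to outer:
  R_castable refractory = L/(kA) = 0.169/(0.801·6.22) = 0.03392 K/W
  R_conv,out = 1/(hA) = 1/(12.2·6.22) = 0.01318 K/W
ΣR = 0.03392 + 0.01318 = 0.04710 K/W
Q = ΔT/ΣR = (1280 °C − 26.2 °C)/0.04710 = 26600 W

Q = 26.6 kW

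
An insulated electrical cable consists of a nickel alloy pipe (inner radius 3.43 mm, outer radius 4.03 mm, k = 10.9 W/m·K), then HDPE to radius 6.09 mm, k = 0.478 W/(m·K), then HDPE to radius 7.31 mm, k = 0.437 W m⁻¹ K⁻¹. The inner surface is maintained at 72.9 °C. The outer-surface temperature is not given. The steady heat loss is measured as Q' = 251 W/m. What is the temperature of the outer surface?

Sum the resistances:
  R'_nickel alloy = ln(0.00403/0.00343)/(2πk) = 0.1612/(2π·10.9) = 0.002354 m·K/W
  R'_HDPE = ln(0.00609/0.00403)/(2πk) = 0.4129/(2π·0.478) = 0.1375 m·K/W
  R'_HDPE = ln(0.00731/0.00609)/(2πk) = 0.1826/(2π·0.437) = 0.06650 m·K/W
ΣR = 0.2063 m·K/W
ΔT = Q'·ΣR = 251 × 0.2063 = 51.78 K
Heat flows outward, so T_out = T_in − ΔT = 72.9 − 51.78 = 21.1 °C

T_out = 21.1 °C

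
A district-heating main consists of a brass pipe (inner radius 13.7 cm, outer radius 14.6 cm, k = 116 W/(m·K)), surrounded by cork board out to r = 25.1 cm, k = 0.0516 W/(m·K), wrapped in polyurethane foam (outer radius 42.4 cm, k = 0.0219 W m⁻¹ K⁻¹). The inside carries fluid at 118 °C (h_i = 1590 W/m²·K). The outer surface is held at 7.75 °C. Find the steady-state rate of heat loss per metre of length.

Resistance network (inner→outer):
  R'_conv,in = 1/(2πr h) = 1/(2π·0.137·1590) = 7.306×10^-4 m·K/W
  R'_brass = ln(0.146/0.137)/(2πk) = 0.06363/(2π·116) = 8.730×10^-5 m·K/W
  R'_cork board = ln(0.251/0.146)/(2πk) = 0.5418/(2π·0.0516) = 1.671 m·K/W
  R'_polyurethane foam = ln(0.424/0.251)/(2πk) = 0.5243/(2π·0.0219) = 3.810 m·K/W
ΣR = 7.306×10^-4 + 8.730×10^-5 + 1.671 + 3.810 = 5.482 m·K/W
Q' = ΔT/ΣR = (118 °C − 7.75 °C)/5.482 = 20.1 W/m

Q' = 20.1 W/m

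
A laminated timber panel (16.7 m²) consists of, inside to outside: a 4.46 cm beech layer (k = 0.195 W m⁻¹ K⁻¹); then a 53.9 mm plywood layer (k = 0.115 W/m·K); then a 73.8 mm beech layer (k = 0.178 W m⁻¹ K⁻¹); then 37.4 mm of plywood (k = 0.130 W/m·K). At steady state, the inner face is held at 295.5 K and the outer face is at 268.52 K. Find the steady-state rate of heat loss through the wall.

Q = 322 W

Resistance network (inner→outer):
  R_beech = L/(kA) = 0.0446/(0.195·16.7) = 0.01370 K/W
  R_plywood = L/(kA) = 0.0539/(0.115·16.7) = 0.02807 K/W
  R_beech = L/(kA) = 0.0738/(0.178·16.7) = 0.02483 K/W
  R_plywood = L/(kA) = 0.0374/(0.130·16.7) = 0.01723 K/W
ΣR = 0.01370 + 0.02807 + 0.02483 + 0.01723 = 0.08383 K/W
Q = ΔT/ΣR = (295.5 K − 268.52 K)/0.08383 = 322 W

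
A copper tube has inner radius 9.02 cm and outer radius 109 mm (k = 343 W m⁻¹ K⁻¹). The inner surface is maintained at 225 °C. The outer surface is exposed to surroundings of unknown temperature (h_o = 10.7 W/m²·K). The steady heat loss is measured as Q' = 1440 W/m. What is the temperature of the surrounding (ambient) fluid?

T_out = 28.4 °C

Sum the resistances:
  R'_copper = ln(0.109/0.0902)/(2πk) = 0.1893/(2π·343) = 8.785×10^-5 m·K/W
  R'_conv,out = 1/(2πr h) = 1/(2π·0.109·10.7) = 0.1365 m·K/W
ΣR = 0.1365 m·K/W
ΔT = Q'·ΣR = 1440 × 0.1365 = 196.6 K
Heat flows outward, so T_out = T_in − ΔT = 225 − 196.6 = 28.4 °C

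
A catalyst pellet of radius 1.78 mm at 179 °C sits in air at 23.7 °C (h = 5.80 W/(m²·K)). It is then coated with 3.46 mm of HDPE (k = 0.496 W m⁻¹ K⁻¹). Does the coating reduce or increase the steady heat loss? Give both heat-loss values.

Critical radius for a sphere: r_cr = 2k/h = 0.171 m = 17.1 cm.
Outer radius after coating: r₂ = 0.00178 + 0.00346 = 0.00524 m.
Since r₁ < r_cr and r₂ ≤ r_cr, the coating moves toward the maximum at r_cr — heat loss rises.
Bare: R = 1/(4πr₁²h) = 4330 K/W; Q = 155.3/4330 = 0.0359 W.
Coated: R = R_cond + R_conv = 559.2 K/W; Q = 155.3/559.2 = 0.278 W.

increases: 0.0359 → 0.278 W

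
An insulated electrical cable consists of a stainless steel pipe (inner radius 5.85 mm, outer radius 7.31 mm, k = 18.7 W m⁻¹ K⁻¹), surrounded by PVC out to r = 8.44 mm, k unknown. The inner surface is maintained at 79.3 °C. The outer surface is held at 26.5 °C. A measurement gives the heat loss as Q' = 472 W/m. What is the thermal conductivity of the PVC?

ΣR = ΔT/Q' = |79.3 − 26.5|/472 = 0.1119 m·K/W
Known resistances:
  R'_stainless steel = ln(0.00731/0.00585)/(2πk) = 0.2228/(2π·18.7) = 0.001896 m·K/W
R_PVC = ΣR − ΣR_known = 0.1119 − 0.001896 = 0.1100 m·K/W
ln(r₂/r₁)/(2πk) = 0.1100 ⇒ k = 0.1437/(2π·0.1100) = 0.208 W/m·K

k = 0.208 W/m·K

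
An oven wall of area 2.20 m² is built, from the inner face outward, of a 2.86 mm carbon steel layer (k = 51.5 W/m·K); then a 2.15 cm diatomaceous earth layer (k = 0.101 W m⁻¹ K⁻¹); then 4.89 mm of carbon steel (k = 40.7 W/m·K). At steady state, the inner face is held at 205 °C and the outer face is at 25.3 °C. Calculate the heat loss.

Q = 1860 W

Series thermal resistances, inner to outer:
  R_carbon steel = L/(kA) = 0.00286/(51.5·2.20) = 2.524×10^-5 K/W
  R_diatomaceous earth = L/(kA) = 0.0215/(0.101·2.20) = 0.09676 K/W
  R_carbon steel = L/(kA) = 0.00489/(40.7·2.20) = 5.461×10^-5 K/W
ΣR = 2.524×10^-5 + 0.09676 + 5.461×10^-5 = 0.09684 K/W
Q = ΔT/ΣR = (205 °C − 25.3 °C)/0.09684 = 1860 W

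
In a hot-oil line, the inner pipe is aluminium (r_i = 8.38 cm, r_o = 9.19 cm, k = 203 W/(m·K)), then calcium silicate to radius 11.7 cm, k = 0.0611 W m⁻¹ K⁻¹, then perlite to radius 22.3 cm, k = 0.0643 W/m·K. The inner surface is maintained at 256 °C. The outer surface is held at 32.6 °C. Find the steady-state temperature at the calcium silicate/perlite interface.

Series thermal resistances, inner to outer:
  R'_aluminium = ln(0.0919/0.0838)/(2πk) = 0.09227/(2π·203) = 7.234×10^-5 m·K/W
  R'_calcium silicate = ln(0.117/0.0919)/(2πk) = 0.2415/(2π·0.0611) = 0.6290 m·K/W
  R'_perlite = ln(0.223/0.117)/(2πk) = 0.6450/(2π·0.0643) = 1.596 m·K/W
ΣR = 7.234×10^-5 + 0.6290 + 1.596 = 2.225 m·K/W
Q' = ΔT/ΣR = (256 °C − 32.6 °C)/2.225 = 100.4 W/m
From the inner boundary to the calcium silicate/perlite interface, ΣR_partial = 0.6291 m·K/W.
T_interface = T_in − Q'·ΣR_partial = 256 °C − (100.4)(0.6291) = 193 °C

T = 193 °C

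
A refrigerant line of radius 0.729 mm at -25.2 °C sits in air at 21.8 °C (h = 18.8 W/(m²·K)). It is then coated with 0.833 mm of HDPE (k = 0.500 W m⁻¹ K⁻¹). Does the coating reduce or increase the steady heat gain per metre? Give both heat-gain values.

increases: 4.05 → 8.30 W/m

Critical radius for a cylinder: r_cr = k/h = 0.0266 m = 2.66 cm.
Outer radius after coating: r₂ = 7.29×10^-4 + 8.33×10^-4 = 0.001562 m.
Since r₁ < r_cr and r₂ ≤ r_cr, the coating moves toward the maximum at r_cr — heat gain rises.
Bare: R = 1/(2πr₁h) = 11.61 m·K/W; Q = 47/11.61 = 4.05 W/m.
Coated: R = R_cond + R_conv = 5.662 m·K/W; Q = 47/5.662 = 8.30 W/m.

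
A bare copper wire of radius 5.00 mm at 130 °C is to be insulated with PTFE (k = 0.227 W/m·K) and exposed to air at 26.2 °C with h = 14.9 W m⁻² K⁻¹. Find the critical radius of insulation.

For a cylinder, r_cr = k_ins/h = 0.227/14.9 = 0.0152 m = 1.52 cm

r_cr = 1.52 cm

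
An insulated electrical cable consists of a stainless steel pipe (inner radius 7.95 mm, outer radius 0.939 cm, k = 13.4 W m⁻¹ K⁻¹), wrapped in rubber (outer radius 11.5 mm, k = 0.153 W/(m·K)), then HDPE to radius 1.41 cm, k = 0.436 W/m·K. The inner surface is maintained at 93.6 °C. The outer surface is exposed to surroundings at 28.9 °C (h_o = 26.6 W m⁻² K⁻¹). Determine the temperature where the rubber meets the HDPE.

Treat each layer as a resistance in series:
  R'_stainless steel = ln(0.00939/0.00795)/(2πk) = 0.1665/(2π·13.4) = 0.001977 m·K/W
  R'_rubber = ln(0.0115/0.00939)/(2πk) = 0.2027/(2π·0.153) = 0.2109 m·K/W
  R'_HDPE = ln(0.0141/0.0115)/(2πk) = 0.2038/(2π·0.436) = 0.07440 m·K/W
  R'_conv,out = 1/(2πr h) = 1/(2π·0.0141·26.6) = 0.4243 m·K/W
ΣR = 0.001977 + 0.2109 + 0.07440 + 0.4243 = 0.7116 m·K/W
Q' = ΔT/ΣR = (93.6 °C − 28.9 °C)/0.7116 = 90.92 W/m
From the inner boundary to the rubber/HDPE interface, ΣR_partial = 0.2129 m·K/W.
T_interface = T_in − Q'·ΣR_partial = 93.6 °C − (90.92)(0.2129) = 74.2 °C

T = 74.2 °C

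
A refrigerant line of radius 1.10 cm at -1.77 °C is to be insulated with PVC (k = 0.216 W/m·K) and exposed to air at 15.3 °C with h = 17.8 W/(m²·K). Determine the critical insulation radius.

For a cylinder, r_cr = k_ins/h = 0.216/17.8 = 0.0121 m = 1.21 cm

r_cr = 1.21 cm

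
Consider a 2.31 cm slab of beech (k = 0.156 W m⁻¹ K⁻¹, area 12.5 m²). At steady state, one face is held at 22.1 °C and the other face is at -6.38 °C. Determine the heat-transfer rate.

Q = 2.40 kW

Q = kA·ΔT/L = 0.156 × 12.5 × |22.1 °C − -6.38 °C| / 0.0231 = 2400 W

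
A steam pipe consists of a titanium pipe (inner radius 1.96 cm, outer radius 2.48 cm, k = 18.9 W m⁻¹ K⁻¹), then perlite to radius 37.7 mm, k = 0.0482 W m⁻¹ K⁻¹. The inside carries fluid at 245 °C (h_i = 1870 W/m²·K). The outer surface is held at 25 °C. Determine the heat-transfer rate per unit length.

Q' = 158 W/m

Series thermal resistances, inner to outer:
  R'_conv,in = 1/(2πr h) = 1/(2π·0.0196·1870) = 0.004342 m·K/W
  R'_titanium = ln(0.0248/0.0196)/(2πk) = 0.2353/(2π·18.9) = 0.001982 m·K/W
  R'_perlite = ln(0.0377/0.0248)/(2πk) = 0.4188/(2π·0.0482) = 1.383 m·K/W
ΣR = 0.004342 + 0.001982 + 1.383 = 1.389 m·K/W
Q' = ΔT/ΣR = (245 °C − 25 °C)/1.389 = 158 W/m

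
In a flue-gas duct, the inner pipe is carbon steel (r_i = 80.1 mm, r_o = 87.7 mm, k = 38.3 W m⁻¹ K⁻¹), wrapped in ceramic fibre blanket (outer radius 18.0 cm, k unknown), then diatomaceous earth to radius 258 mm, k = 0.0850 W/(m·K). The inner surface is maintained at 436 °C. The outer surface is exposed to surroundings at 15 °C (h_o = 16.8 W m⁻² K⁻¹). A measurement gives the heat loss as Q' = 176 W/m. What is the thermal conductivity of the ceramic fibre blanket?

k = 0.0681 W/m·K

ΣR = ΔT/Q' = |436 − 15|/176 = 2.392 m·K/W
Known resistances:
  R'_carbon steel = ln(0.0877/0.0801)/(2πk) = 0.09065/(2π·38.3) = 3.767×10^-4 m·K/W
  R'_diatomaceous earth = ln(0.258/0.180)/(2πk) = 0.3600/(2π·0.0850) = 0.6741 m·K/W
  R'_conv,out = 1/(2πr h) = 1/(2π·0.258·16.8) = 0.03672 m·K/W
R_ceramic fibre blanket = ΣR − ΣR_known = 2.392 − 0.7112 = 1.681 m·K/W
ln(r₂/r₁)/(2πk) = 1.681 ⇒ k = 0.7190/(2π·1.681) = 0.0681 W/m·K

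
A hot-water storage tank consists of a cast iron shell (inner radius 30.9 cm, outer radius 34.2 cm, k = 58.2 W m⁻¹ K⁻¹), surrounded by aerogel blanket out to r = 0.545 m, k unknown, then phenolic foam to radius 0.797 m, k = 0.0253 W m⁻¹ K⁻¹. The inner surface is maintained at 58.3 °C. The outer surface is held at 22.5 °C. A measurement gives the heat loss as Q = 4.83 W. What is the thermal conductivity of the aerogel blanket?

ΣR = ΔT/Q = |58.3 − 22.5|/4.83 = 7.412 K/W
Known resistances:
  R_cast iron = (1/0.309 − 1/0.342)/(4πk) = 0.3123/(4π·58.2) = 4.270×10^-4 K/W
  R_phenolic foam = (1/0.545 − 1/0.797)/(4πk) = 0.5802/(4π·0.0253) = 1.825 K/W
R_aerogel blanket = ΣR − ΣR_known = 7.412 − 1.825 = 5.587 K/W
(1/r₁−1/r₂)/(4πk) = 5.587 ⇒ k = 1.089/(4π·5.587) = 0.0155 W/m·K

k = 0.0155 W/m·K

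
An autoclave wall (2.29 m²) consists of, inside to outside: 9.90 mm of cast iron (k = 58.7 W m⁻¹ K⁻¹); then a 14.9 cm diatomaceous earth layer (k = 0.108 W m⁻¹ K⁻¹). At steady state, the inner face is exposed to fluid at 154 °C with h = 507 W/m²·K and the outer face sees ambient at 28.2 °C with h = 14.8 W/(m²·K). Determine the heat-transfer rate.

Q = 199 W

Series thermal resistances, inner to outer:
  R_conv,in = 1/(hA) = 1/(507·2.29) = 8.613×10^-4 K/W
  R_cast iron = L/(kA) = 0.00990/(58.7·2.29) = 7.365×10^-5 K/W
  R_diatomaceous earth = L/(kA) = 0.149/(0.108·2.29) = 0.6025 K/W
  R_conv,out = 1/(hA) = 1/(14.8·2.29) = 0.02951 K/W
ΣR = 8.613×10^-4 + 7.365×10^-5 + 0.6025 + 0.02951 = 0.6329 K/W
Q = ΔT/ΣR = (154 °C − 28.2 °C)/0.6329 = 199 W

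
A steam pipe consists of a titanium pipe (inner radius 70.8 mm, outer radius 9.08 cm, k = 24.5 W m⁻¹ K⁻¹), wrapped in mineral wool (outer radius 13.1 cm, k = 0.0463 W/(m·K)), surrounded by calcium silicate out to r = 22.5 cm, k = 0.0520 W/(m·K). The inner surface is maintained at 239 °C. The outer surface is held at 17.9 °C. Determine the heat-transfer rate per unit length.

Q' = 75.8 W/m

Resistance network (inner→outer):
  R'_titanium = ln(0.0908/0.0708)/(2πk) = 0.2488/(2π·24.5) = 0.001616 m·K/W
  R'_mineral wool = ln(0.131/0.0908)/(2πk) = 0.3665/(2π·0.0463) = 1.260 m·K/W
  R'_calcium silicate = ln(0.225/0.131)/(2πk) = 0.5409/(2π·0.0520) = 1.656 m·K/W
ΣR = 0.001616 + 1.260 + 1.656 = 2.918 m·K/W
Q' = ΔT/ΣR = (239 °C − 17.9 °C)/2.918 = 75.8 W/m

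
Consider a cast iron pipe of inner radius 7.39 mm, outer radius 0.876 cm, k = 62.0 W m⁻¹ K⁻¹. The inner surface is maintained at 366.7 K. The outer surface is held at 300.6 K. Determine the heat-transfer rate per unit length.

Q' = 151 kW/m

Q' = 2πk·ΔT/ln(r₂/r₁) = 2π × 62.0 × 66.1 / ln(0.00876/0.00739) = 1.51×10^5 W/m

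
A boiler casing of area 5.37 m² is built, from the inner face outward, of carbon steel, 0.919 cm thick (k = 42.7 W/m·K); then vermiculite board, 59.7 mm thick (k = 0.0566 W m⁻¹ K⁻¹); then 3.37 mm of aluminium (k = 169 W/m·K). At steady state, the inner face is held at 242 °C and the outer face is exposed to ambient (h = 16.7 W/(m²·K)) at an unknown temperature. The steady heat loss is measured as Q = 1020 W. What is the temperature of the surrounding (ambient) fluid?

T_out = 30.2 °C

Series resistances:
  R_carbon steel = L/(kA) = 0.00919/(42.7·5.37) = 4.008×10^-5 K/W
  R_vermiculite board = L/(kA) = 0.0597/(0.0566·5.37) = 0.1964 K/W
  R_aluminium = L/(kA) = 0.00337/(169·5.37) = 3.713×10^-6 K/W
  R_conv,out = 1/(hA) = 1/(16.7·5.37) = 0.01115 K/W
ΣR = 0.2076 K/W
ΔT = Q·ΣR = 1020 × 0.2076 = 211.8 K
Heat flows outward, so T_out = T_in − ΔT = 242 − 211.8 = 30.2 °C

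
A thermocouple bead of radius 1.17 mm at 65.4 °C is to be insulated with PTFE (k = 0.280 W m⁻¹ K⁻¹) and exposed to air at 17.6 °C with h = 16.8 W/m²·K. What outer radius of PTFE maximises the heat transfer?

For a sphere, r_cr = 2k_ins/h = 2·0.280/16.8 = 0.0333 m = 3.33 cm

r_cr = 3.33 cm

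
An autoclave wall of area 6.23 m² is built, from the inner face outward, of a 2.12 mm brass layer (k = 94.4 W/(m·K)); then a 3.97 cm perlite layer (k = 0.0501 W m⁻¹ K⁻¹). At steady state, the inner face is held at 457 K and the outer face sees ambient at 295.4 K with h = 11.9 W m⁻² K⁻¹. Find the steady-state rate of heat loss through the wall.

Q = 1150 W

Series thermal resistances, inner to outer:
  R_brass = L/(kA) = 0.00212/(94.4·6.23) = 3.605×10^-6 K/W
  R_perlite = L/(kA) = 0.0397/(0.0501·6.23) = 0.1272 K/W
  R_conv,out = 1/(hA) = 1/(11.9·6.23) = 0.01349 K/W
ΣR = 3.605×10^-6 + 0.1272 + 0.01349 = 0.1407 K/W
Q = ΔT/ΣR = (457 K − 295.4 K)/0.1407 = 1150 W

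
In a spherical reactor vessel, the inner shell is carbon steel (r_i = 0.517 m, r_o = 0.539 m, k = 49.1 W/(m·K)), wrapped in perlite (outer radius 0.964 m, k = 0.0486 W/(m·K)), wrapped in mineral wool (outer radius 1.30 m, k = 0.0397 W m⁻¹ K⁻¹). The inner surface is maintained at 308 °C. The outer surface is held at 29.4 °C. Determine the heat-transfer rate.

Treat each layer as a resistance in series:
  R_carbon steel = (1/0.517 − 1/0.539)/(4πk) = 0.07895/(4π·49.1) = 1.280×10^-4 K/W
  R_perlite = (1/0.539 − 1/0.964)/(4πk) = 0.8179/(4π·0.0486) = 1.339 K/W
  R_mineral wool = (1/0.964 − 1/1.30)/(4πk) = 0.2681/(4π·0.0397) = 0.5374 K/W
ΣR = 1.280×10^-4 + 1.339 + 0.5374 = 1.877 K/W
Q = ΔT/ΣR = (308 °C − 29.4 °C)/1.877 = 148 W

Q = 148 W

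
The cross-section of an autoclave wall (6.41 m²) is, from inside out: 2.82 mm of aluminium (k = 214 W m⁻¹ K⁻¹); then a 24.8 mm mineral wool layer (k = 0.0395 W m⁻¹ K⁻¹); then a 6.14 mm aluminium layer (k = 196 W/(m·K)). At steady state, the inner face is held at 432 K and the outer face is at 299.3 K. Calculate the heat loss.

Q = 1350 W

Series thermal resistances, inner to outer:
  R_aluminium = L/(kA) = 0.00282/(214·6.41) = 2.056×10^-6 K/W
  R_mineral wool = L/(kA) = 0.0248/(0.0395·6.41) = 0.09795 K/W
  R_aluminium = L/(kA) = 0.00614/(196·6.41) = 4.887×10^-6 K/W
ΣR = 2.056×10^-6 + 0.09795 + 4.887×10^-6 = 0.09796 K/W
Q = ΔT/ΣR = (432 K − 299.3 K)/0.09796 = 1350 W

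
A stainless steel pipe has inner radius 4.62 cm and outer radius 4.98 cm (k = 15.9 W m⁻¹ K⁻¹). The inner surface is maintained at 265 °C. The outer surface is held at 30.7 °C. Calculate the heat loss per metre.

Q' = 312 kW/m

Q' = 2πk·ΔT/ln(r₂/r₁) = 2π × 15.9 × 234.3 / ln(0.0498/0.0462) = 3.12×10^5 W/m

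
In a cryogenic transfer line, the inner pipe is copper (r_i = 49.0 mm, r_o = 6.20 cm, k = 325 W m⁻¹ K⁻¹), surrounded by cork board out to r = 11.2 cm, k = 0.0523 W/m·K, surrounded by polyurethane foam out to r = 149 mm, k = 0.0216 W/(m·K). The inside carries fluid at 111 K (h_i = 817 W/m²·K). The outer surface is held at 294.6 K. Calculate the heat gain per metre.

Q' = 47.0 W/m

Treat each layer as a resistance in series:
  R'_conv,in = 1/(2πr h) = 1/(2π·0.0490·817) = 0.003976 m·K/W
  R'_copper = ln(0.0620/0.0490)/(2πk) = 0.2353/(2π·325) = 1.152×10^-4 m·K/W
  R'_cork board = ln(0.112/0.0620)/(2πk) = 0.5914/(2π·0.0523) = 1.800 m·K/W
  R'_polyurethane foam = ln(0.149/0.112)/(2πk) = 0.2854/(2π·0.0216) = 2.103 m·K/W
ΣR = 0.003976 + 1.152×10^-4 + 1.800 + 2.103 = 3.907 m·K/W
Q' = ΔT/ΣR = (111 K − 294.6 K)/3.907 = -47.0 W/m
(Negative Q' ⇒ heat flows inward; heat gain = 47.0 W/m.)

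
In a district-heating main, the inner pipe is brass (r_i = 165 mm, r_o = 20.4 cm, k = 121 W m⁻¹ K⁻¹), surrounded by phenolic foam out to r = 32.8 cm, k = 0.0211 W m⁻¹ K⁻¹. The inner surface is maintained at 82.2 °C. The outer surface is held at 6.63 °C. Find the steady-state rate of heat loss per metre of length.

Q' = 21.1 W/m

Resistance network (inner→outer):
  R'_brass = ln(0.204/0.165)/(2πk) = 0.2122/(2π·121) = 2.791×10^-4 m·K/W
  R'_phenolic foam = ln(0.328/0.204)/(2πk) = 0.4749/(2π·0.0211) = 3.582 m·K/W
ΣR = 2.791×10^-4 + 3.582 = 3.582 m·K/W
Q' = ΔT/ΣR = (82.2 °C − 6.63 °C)/3.582 = 21.1 W/m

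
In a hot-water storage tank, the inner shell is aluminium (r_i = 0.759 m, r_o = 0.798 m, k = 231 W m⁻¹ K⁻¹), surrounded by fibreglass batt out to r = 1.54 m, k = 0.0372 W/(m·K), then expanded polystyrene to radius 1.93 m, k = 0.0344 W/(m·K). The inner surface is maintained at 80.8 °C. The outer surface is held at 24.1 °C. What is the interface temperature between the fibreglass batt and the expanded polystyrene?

Series thermal resistances, inner to outer:
  R_aluminium = (1/0.759 − 1/0.798)/(4πk) = 0.06439/(4π·231) = 2.218×10^-5 K/W
  R_fibreglass batt = (1/0.798 − 1/1.54)/(4πk) = 0.6038/(4π·0.0372) = 1.292 K/W
  R_expanded polystyrene = (1/1.54 − 1/1.93)/(4πk) = 0.1312/(4π·0.0344) = 0.3035 K/W
ΣR = 2.218×10^-5 + 1.292 + 0.3035 = 1.596 K/W
Q = ΔT/ΣR = (80.8 °C − 24.1 °C)/1.596 = 35.53 W
From the inner boundary to the fibreglass batt/expanded polystyrene interface, ΣR_partial = 1.292 K/W.
T_interface = T_in − Q·ΣR_partial = 80.8 °C − (35.53)(1.292) = 34.9 °C

T = 34.9 °C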